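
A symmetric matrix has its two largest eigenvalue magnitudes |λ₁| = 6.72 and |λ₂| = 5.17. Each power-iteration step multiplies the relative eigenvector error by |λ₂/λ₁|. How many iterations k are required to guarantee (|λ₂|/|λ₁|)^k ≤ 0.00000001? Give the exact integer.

71

|λ₂/λ₁| = 5.17/6.72 = 0.76935
Need k ≥ ln(0.00000001) / ln(0.76935) = -18.4207 / -0.2622 ≈ 70.250
Smallest integer k satisfying the bound: 71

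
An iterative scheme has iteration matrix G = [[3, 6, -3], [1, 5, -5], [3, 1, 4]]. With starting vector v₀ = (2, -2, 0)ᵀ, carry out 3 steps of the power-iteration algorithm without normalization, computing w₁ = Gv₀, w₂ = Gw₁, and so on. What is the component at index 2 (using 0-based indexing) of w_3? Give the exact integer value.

-340

w1 = Gv₀ = (-6, -8, 4)
w2 = Gw1 = (-78, -66, -10)
w3 = Gw2 = (-600, -358, -340)
The requested component of w3 is -340.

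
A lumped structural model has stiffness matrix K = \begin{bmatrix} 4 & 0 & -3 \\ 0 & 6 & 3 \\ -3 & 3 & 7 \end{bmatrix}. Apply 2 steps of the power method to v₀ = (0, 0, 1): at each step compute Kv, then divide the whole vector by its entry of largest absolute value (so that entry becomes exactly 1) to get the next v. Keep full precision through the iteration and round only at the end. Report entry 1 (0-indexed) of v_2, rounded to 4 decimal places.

0.5821

Kv0 = (-3.00000, 3.00000, 7.00000); divide by 7.00000 → v1 = (-0.42857, 0.42857, 1.00000)
Kv1 = (-4.71429, 5.57143, 9.57143); divide by 9.57143 → v2 = (-0.49254, 0.58209, 1.00000)
Requested entry of v2: 39/67 = 0.5821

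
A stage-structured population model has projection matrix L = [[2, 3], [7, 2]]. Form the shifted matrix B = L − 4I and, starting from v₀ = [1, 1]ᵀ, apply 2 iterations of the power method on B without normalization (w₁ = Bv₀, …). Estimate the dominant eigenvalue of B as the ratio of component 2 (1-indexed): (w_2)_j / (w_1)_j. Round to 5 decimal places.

B = L − 4I has rows (-2, 3); (7, -2)
w1 = Bv₀ = ((-2)·1 + 3·1; 7·1 + (-2)·1) = (1, 5)
w2 = Bw1 = ((-2)·1 + 3·5; 7·1 + (-2)·5) = (13, -3)
Ratio: -3/5 = -0.60000

-0.60000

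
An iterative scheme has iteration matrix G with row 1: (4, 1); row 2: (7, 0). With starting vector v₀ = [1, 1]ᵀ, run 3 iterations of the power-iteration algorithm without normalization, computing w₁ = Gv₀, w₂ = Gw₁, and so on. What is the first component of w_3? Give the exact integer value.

143

w1 = Gv₀ = (5, 7)
w2 = Gw1 = (27, 35)
w3 = Gw2 = (143, 189)
The requested component of w3 is 143.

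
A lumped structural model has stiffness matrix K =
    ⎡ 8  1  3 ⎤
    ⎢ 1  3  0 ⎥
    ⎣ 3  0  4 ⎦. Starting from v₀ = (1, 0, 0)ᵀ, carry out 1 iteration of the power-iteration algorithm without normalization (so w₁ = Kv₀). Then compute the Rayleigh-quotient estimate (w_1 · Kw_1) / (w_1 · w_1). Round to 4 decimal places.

w1 = Kv₀ = (8·1 + 1·0 + 3·0; 1·1 + 3·0 + 0·0; 3·1 + 0·0 + 4·0) = (8, 1, 3)
Kw1 = (74, 11, 36)
w1·Kw1 = 8·74 + 1·11 + 3·36 = 711; w1·w1 = 8·8 + 1·1 + 3·3 = 74
λ ≈ 711/74 = 9.6081

9.6081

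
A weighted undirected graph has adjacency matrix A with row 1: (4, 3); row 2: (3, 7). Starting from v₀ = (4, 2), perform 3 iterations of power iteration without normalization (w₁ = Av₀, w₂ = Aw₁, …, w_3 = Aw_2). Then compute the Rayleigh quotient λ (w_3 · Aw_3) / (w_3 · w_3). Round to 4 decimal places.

8.8536

w1 = Av₀ = (22, 26)
w2 = Aw1 = (166, 248)
w3 = Aw2 = (1408, 2234)
Aw3 = (12334, 19862)
w3·Aw3 = 1408·12334 + 2234·19862 = 61737980; w3·w3 = 1408·1408 + 2234·2234 = 6973220
λ ≈ 61737980/6973220 = 8.8536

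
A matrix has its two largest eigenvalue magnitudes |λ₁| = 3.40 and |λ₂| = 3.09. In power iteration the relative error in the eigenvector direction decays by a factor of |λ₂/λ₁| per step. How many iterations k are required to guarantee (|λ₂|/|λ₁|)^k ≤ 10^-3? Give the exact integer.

|λ₂/λ₁| = 3.09/3.40 = 0.90882
Need k ≥ ln(10^-3) / ln(0.90882) = -6.9078 / -0.0956 ≈ 72.254
Smallest integer k satisfying the bound: 73

73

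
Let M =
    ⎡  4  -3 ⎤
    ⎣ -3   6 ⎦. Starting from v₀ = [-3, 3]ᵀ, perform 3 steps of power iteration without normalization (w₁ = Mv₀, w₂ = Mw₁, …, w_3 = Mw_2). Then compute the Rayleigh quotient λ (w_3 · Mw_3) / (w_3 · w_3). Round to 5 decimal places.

λ ≈ 8.16226

w1 = Mv₀ = (4·(-3) + (-3)·3; (-3)·(-3) + 6·3) = (-21, 27)
w2 = Mw1 = (4·(-21) + (-3)·27; (-3)·(-21) + 6·27) = (-165, 225)
w3 = Mw2 = (-1335, 1845)
Mw3 = (-10875, 15075)
w3·Mw3 = (-1335)·(-10875) + 1845·15075 = 42331500; w3·w3 = (-1335)·(-1335) + 1845·1845 = 5186250
λ ≈ 42331500/5186250 = 8.16226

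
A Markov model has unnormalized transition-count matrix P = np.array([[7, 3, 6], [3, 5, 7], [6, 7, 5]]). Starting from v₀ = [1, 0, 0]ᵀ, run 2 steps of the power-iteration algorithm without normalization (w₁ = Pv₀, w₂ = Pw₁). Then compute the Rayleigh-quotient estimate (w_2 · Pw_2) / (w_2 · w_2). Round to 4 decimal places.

w1 = Pv₀ = (7, 3, 6)
w2 = Pw1 = (94, 78, 93)
Pw2 = (1450, 1323, 1575)
w2·Pw2 = 94·1450 + 78·1323 + 93·1575 = 385969; w2·w2 = 94·94 + 78·78 + 93·93 = 23569
λ ≈ 385969/23569 = 16.3761

λ ≈ 16.3761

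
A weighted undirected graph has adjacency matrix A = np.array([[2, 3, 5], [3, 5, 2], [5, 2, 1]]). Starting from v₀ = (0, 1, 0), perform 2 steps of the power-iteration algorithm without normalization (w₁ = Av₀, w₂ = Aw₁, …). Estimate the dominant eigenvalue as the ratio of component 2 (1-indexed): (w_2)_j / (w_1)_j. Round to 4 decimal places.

λ ≈ 7.6000

w1 = Av₀ = (2·0 + 3·1 + 5·0; 3·0 + 5·1 + 2·0; 5·0 + 2·1 + 1·0) = (3, 5, 2)
w2 = Aw1 = (2·3 + 3·5 + 5·2; 3·3 + 5·5 + 2·2; 5·3 + 2·5 + 1·2) = (31, 38, 27)
Ratio at component: 38 / 5 = 7.6000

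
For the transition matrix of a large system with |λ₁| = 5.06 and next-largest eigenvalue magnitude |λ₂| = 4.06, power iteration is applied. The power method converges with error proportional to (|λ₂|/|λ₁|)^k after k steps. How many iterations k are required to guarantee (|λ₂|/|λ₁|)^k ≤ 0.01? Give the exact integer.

|λ₂/λ₁| = 4.06/5.06 = 0.80237
Need k ≥ ln(0.01) / ln(0.80237) = -4.6052 / -0.2202 ≈ 20.915
Smallest integer k satisfying the bound: 21

21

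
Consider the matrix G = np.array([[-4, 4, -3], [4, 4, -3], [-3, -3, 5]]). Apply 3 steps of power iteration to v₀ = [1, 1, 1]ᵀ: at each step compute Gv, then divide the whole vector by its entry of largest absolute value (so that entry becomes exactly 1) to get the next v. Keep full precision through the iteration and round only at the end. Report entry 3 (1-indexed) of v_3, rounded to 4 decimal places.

-0.8894

Gv0 = (-3.00000, 5.00000, -1.00000); divide by 5.00000 → v1 = (-0.60000, 1.00000, -0.20000)
Gv1 = (7.00000, 2.20000, -2.20000); divide by 7.00000 → v2 = (1.00000, 0.31429, -0.31429)
Gv2 = (-1.80000, 6.20000, -5.51429); divide by 6.20000 → v3 = (-0.29032, 1.00000, -0.88940)
Requested entry of v3: -193/217 = -0.8894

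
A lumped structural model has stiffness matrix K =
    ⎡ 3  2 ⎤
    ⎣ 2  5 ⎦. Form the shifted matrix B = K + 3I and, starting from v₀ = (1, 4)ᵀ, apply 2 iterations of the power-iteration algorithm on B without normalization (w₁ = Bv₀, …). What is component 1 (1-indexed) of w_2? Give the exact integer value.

B = K + 3I has rows (6, 2); (2, 8)
w1 = Bv₀ = (14, 34)
w2 = Bw1 = (152, 300)
Requested component of w2: 152

152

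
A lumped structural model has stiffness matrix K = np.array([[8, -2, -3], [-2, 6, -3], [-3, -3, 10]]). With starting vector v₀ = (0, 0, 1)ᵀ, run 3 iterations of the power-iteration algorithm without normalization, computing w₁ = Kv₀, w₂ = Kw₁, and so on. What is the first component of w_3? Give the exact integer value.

w1 = Kv₀ = (8·0 + (-2)·0 + (-3)·1; (-2)·0 + 6·0 + (-3)·1; (-3)·0 + (-3)·0 + 10·1) = (-3, -3, 10)
w2 = Kw1 = (8·(-3) + (-2)·(-3) + (-3)·10; (-2)·(-3) + 6·(-3) + (-3)·10; (-3)·(-3) + (-3)·(-3) + 10·10) = (-48, -42, 118)
w3 = Kw2 = (-654, -510, 1450)
The requested component of w3 is -654.

-654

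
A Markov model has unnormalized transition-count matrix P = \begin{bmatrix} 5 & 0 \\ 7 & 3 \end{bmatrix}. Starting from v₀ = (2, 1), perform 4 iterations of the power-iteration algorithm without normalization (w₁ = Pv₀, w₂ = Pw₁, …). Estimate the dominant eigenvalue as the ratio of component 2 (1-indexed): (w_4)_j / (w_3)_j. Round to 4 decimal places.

5.4544

w1 = Pv₀ = (10, 17)
w2 = Pw1 = (50, 121)
w3 = Pw2 = (250, 713)
w4 = Pw3 = (1250, 3889)
Ratio at component: 3889 / 713 = 5.4544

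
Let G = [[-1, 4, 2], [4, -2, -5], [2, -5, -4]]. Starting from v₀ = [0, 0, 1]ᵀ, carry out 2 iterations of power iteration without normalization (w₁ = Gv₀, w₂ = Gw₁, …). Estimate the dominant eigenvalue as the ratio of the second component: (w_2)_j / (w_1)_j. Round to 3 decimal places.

w1 = Gv₀ = ((-1)·0 + 4·0 + 2·1; 4·0 + (-2)·0 + (-5)·1; 2·0 + (-5)·0 + (-4)·1) = (2, -5, -4)
w2 = Gw1 = ((-1)·2 + 4·(-5) + 2·(-4); 4·2 + (-2)·(-5) + (-5)·(-4); 2·2 + (-5)·(-5) + (-4)·(-4)) = (-30, 38, 45)
Ratio at component: 38 / -5 = -7.600

λ ≈ -7.600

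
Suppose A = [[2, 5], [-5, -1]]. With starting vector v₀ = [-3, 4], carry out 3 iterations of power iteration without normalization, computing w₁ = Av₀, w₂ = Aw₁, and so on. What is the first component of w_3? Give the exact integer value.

-239

w1 = Av₀ = (2·(-3) + 5·4; (-5)·(-3) + (-1)·4) = (14, 11)
w2 = Aw1 = (2·14 + 5·11; (-5)·14 + (-1)·11) = (83, -81)
w3 = Aw2 = (-239, -334)
The requested component of w3 is -239.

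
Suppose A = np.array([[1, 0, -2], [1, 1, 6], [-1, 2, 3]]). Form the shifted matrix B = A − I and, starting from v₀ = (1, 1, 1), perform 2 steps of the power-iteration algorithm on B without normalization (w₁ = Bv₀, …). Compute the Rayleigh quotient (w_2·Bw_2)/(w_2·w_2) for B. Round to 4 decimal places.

B = A − I has rows (0, 0, -2); (1, 0, 6); (-1, 2, 2)
w1 = Bv₀ = (-2, 7, 3)
w2 = Bw1 = (-6, 16, 22)
Bw2 = (-44, 126, 82)
w2·Bw2 = 4084; w2·w2 = 776; μ ≈ 4084/776 = 5.2629

μ ≈ 5.2629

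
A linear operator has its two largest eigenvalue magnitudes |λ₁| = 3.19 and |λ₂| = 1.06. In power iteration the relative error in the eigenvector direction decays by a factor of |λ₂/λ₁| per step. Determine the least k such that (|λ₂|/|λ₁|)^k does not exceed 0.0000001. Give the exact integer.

|λ₂/λ₁| = 1.06/3.19 = 0.33229
Need k ≥ ln(0.0000001) / ln(0.33229) = -16.1181 / -1.1018 ≈ 14.630
Smallest integer k satisfying the bound: 15

15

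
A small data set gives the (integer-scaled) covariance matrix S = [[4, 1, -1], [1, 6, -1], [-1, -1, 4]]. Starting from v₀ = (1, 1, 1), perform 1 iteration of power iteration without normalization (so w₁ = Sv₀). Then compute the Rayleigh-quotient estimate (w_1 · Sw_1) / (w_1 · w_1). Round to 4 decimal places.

w1 = Sv₀ = (4·1 + 1·1 + (-1)·1; 1·1 + 6·1 + (-1)·1; (-1)·1 + (-1)·1 + 4·1) = (4, 6, 2)
Sw1 = (20, 38, -2)
w1·Sw1 = 4·20 + 6·38 + 2·(-2) = 304; w1·w1 = 4·4 + 6·6 + 2·2 = 56
λ ≈ 304/56 = 5.4286

λ ≈ 5.4286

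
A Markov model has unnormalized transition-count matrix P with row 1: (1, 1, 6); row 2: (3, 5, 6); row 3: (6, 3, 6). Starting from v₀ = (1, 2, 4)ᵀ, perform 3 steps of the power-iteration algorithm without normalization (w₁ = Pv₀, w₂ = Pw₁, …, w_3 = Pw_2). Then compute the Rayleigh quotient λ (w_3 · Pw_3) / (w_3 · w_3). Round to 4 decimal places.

w1 = Pv₀ = (1·1 + 1·2 + 6·4; 3·1 + 5·2 + 6·4; 6·1 + 3·2 + 6·4) = (27, 37, 36)
w2 = Pw1 = (1·27 + 1·37 + 6·36; 3·27 + 5·37 + 6·36; 6·27 + 3·37 + 6·36) = (280, 482, 489)
w3 = Pw2 = (3696, 6184, 6060)
Pw3 = (46240, 78368, 77088)
w3·Pw3 = 3696·46240 + 6184·78368 + 6060·77088 = 1122684032; w3·w3 = 3696·3696 + 6184·6184 + 6060·6060 = 88625872
λ ≈ 1122684032/88625872 = 12.6677

12.6677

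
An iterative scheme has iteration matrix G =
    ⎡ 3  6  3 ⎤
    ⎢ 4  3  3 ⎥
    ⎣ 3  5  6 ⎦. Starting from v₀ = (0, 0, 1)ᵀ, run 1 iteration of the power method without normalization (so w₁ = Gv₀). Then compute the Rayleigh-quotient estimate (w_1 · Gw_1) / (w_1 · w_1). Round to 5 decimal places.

w1 = Gv₀ = (3, 3, 6)
Gw1 = (45, 39, 60)
w1·Gw1 = 3·45 + 3·39 + 6·60 = 612; w1·w1 = 3·3 + 3·3 + 6·6 = 54
λ ≈ 612/54 = 11.33333

λ ≈ 11.33333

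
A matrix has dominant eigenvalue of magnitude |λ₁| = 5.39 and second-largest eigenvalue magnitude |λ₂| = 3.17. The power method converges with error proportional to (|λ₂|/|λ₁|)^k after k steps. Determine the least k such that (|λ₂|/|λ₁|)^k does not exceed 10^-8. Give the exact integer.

|λ₂/λ₁| = 3.17/5.39 = 0.58813
Need k ≥ ln(10^-8) / ln(0.58813) = -18.4207 / -0.5308 ≈ 34.703
Smallest integer k satisfying the bound: 35

35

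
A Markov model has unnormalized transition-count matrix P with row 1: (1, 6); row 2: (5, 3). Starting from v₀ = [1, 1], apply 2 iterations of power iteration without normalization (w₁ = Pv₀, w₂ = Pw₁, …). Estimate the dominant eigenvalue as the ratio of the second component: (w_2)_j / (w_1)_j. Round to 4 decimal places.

7.3750

w1 = Pv₀ = (7, 8)
w2 = Pw1 = (55, 59)
Ratio at component: 59 / 8 = 7.3750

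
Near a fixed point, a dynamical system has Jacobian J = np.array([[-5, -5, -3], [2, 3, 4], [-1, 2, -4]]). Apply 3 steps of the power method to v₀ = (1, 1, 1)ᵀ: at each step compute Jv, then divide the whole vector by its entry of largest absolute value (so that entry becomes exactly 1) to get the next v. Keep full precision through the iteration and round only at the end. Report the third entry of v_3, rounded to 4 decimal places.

Jv0 = (-13.00000, 9.00000, -3.00000); divide by -13.00000 → v1 = (1.00000, -0.69231, 0.23077)
Jv1 = (-2.23077, 0.84615, -3.30769); divide by -3.30769 → v2 = (0.67442, -0.25581, 1.00000)
Jv2 = (-5.09302, 4.58140, -5.18605); divide by -5.18605 → v3 = (0.98206, -0.88341, 1.00000)
Requested entry of v3: -223/-223 = 1.0000

1.0000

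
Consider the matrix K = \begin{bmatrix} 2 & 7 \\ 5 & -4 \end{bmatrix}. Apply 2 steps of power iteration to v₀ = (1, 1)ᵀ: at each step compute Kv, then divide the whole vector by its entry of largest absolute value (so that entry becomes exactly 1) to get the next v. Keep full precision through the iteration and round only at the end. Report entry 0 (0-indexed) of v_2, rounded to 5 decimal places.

Kv0 = (9.000000, 1.000000); divide by 9.000000 → v1 = (1.000000, 0.111111)
Kv1 = (2.777778, 4.555556); divide by 4.555556 → v2 = (0.609756, 1.000000)
Requested entry of v2: 25/41 = 0.60976

0.60976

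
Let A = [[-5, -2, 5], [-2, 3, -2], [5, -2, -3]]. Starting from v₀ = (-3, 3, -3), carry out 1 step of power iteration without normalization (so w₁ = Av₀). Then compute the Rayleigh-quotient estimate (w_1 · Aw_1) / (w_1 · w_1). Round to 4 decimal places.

w1 = Av₀ = (-6, 21, -12)
Aw1 = (-72, 99, -36)
w1·Aw1 = (-6)·(-72) + 21·99 + (-12)·(-36) = 2943; w1·w1 = (-6)·(-6) + 21·21 + (-12)·(-12) = 621
λ ≈ 2943/621 = 4.7391

4.7391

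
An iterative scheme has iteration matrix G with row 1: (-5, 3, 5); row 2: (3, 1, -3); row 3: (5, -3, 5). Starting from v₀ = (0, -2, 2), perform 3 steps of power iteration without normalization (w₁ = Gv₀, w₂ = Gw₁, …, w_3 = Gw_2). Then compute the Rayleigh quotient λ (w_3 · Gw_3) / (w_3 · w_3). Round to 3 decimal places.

7.547

w1 = Gv₀ = ((-5)·0 + 3·(-2) + 5·2; 3·0 + 1·(-2) + (-3)·2; 5·0 + (-3)·(-2) + 5·2) = (4, -8, 16)
w2 = Gw1 = ((-5)·4 + 3·(-8) + 5·16; 3·4 + 1·(-8) + (-3)·16; 5·4 + (-3)·(-8) + 5·16) = (36, -44, 124)
w3 = Gw2 = (308, -308, 932)
Gw3 = (2196, -2180, 7124)
w3·Gw3 = 308·2196 + (-308)·(-2180) + 932·7124 = 7987376; w3·w3 = 308·308 + (-308)·(-308) + 932·932 = 1058352
λ ≈ 7987376/1058352 = 7.547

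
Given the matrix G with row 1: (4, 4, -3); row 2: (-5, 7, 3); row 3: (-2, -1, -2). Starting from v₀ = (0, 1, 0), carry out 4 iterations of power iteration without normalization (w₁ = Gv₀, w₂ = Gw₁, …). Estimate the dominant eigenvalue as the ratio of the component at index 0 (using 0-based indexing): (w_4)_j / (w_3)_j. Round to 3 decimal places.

w1 = Gv₀ = (4·0 + 4·1 + (-3)·0; (-5)·0 + 7·1 + 3·0; (-2)·0 + (-1)·1 + (-2)·0) = (4, 7, -1)
w2 = Gw1 = (4·4 + 4·7 + (-3)·(-1); (-5)·4 + 7·7 + 3·(-1); (-2)·4 + (-1)·7 + (-2)·(-1)) = (47, 26, -13)
w3 = Gw2 = (331, -92, -94)
w4 = Gw3 = (1238, -2581, -382)
Ratio at component: 1238 / 331 = 3.740

3.740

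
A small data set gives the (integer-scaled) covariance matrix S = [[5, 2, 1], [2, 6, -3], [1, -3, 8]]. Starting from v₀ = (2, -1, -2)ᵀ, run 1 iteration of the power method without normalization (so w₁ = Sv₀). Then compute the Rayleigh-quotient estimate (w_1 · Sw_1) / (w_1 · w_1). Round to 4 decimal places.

8.5087

w1 = Sv₀ = (6, 4, -11)
Sw1 = (27, 69, -94)
w1·Sw1 = 6·27 + 4·69 + (-11)·(-94) = 1472; w1·w1 = 6·6 + 4·4 + (-11)·(-11) = 173
λ ≈ 1472/173 = 8.5087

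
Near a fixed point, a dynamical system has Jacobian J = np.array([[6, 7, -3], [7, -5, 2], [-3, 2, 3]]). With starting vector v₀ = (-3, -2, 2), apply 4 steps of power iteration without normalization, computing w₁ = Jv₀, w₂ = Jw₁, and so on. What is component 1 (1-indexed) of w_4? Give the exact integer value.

-31078

w1 = Jv₀ = (6·(-3) + 7·(-2) + (-3)·2; 7·(-3) + (-5)·(-2) + 2·2; (-3)·(-3) + 2·(-2) + 3·2) = (-38, -7, 11)
w2 = Jw1 = (6·(-38) + 7·(-7) + (-3)·11; 7·(-38) + (-5)·(-7) + 2·11; (-3)·(-38) + 2·(-7) + 3·11) = (-310, -209, 133)
w3 = Jw2 = (-3722, -859, 911)
w4 = Jw3 = (-31078, -19937, 12181)
The requested component of w4 is -31078.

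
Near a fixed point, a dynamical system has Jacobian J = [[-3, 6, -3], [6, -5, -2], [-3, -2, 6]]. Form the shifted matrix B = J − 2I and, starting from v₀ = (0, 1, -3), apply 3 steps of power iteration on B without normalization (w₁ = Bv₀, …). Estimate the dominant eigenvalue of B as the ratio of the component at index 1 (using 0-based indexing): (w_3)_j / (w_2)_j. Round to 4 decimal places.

B = J − 2I has rows (-5, 6, -3); (6, -7, -2); (-3, -2, 4)
w1 = Bv₀ = (15, -1, -14)
w2 = Bw1 = (-39, 125, -99)
w3 = Bw2 = (1242, -911, -529)
Ratio: -911/125 = -7.2880

μ ≈ -7.2880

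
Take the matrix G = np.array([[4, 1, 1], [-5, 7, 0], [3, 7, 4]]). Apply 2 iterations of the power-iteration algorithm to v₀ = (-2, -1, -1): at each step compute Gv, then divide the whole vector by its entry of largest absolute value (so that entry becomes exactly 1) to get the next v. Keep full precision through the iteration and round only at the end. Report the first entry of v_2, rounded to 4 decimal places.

Gv0 = (-10.00000, 3.00000, -17.00000); divide by -17.00000 → v1 = (0.58824, -0.17647, 1.00000)
Gv1 = (3.17647, -4.17647, 4.52941); divide by 4.52941 → v2 = (0.70130, -0.92208, 1.00000)
Requested entry of v2: -54/-77 = 0.7013

0.7013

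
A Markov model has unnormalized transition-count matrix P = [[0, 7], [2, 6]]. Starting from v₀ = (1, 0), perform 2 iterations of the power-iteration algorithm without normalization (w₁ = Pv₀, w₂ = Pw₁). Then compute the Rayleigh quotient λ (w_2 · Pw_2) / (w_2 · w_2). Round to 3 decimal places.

w1 = Pv₀ = (0, 2)
w2 = Pw1 = (14, 12)
Pw2 = (84, 100)
w2·Pw2 = 14·84 + 12·100 = 2376; w2·w2 = 14·14 + 12·12 = 340
λ ≈ 2376/340 = 6.988

λ ≈ 6.988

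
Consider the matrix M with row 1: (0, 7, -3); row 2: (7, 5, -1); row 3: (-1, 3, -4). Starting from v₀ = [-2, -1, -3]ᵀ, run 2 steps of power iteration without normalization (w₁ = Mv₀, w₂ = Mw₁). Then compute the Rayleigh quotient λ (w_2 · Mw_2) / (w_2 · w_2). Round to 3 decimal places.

w1 = Mv₀ = (2, -16, 11)
w2 = Mw1 = (-145, -77, -94)
Mw2 = (-257, -1306, 290)
w2·Mw2 = (-145)·(-257) + (-77)·(-1306) + (-94)·290 = 110567; w2·w2 = (-145)·(-145) + (-77)·(-77) + (-94)·(-94) = 35790
λ ≈ 110567/35790 = 3.089

3.089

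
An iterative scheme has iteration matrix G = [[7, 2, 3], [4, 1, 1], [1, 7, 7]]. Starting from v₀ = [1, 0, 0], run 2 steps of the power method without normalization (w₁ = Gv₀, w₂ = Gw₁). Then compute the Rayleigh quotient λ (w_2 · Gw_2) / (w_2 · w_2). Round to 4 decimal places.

λ ≈ 11.1088

w1 = Gv₀ = (7·1 + 2·0 + 3·0; 4·1 + 1·0 + 1·0; 1·1 + 7·0 + 7·0) = (7, 4, 1)
w2 = Gw1 = (7·7 + 2·4 + 3·1; 4·7 + 1·4 + 1·1; 1·7 + 7·4 + 7·1) = (60, 33, 42)
Gw2 = (612, 315, 585)
w2·Gw2 = 60·612 + 33·315 + 42·585 = 71685; w2·w2 = 60·60 + 33·33 + 42·42 = 6453
λ ≈ 71685/6453 = 11.1088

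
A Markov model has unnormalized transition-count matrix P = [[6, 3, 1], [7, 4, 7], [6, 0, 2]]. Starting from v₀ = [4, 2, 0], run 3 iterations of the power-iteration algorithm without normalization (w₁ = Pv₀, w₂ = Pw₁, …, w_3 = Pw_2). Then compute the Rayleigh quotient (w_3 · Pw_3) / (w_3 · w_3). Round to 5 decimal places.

λ ≈ 11.25292

w1 = Pv₀ = (30, 36, 24)
w2 = Pw1 = (312, 522, 228)
w3 = Pw2 = (3666, 5868, 2328)
Pw3 = (41928, 65430, 26652)
w3·Pw3 = 3666·41928 + 5868·65430 + 2328·26652 = 599697144; w3·w3 = 3666·3666 + 5868·5868 + 2328·2328 = 53292564
λ ≈ 599697144/53292564 = 11.25292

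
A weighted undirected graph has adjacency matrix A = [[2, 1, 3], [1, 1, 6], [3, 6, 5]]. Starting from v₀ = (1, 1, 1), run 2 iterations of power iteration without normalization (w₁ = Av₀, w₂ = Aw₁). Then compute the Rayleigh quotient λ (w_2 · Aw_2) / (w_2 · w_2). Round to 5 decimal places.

10.40734

w1 = Av₀ = (2·1 + 1·1 + 3·1; 1·1 + 1·1 + 6·1; 3·1 + 6·1 + 5·1) = (6, 8, 14)
w2 = Aw1 = (2·6 + 1·8 + 3·14; 1·6 + 1·8 + 6·14; 3·6 + 6·8 + 5·14) = (62, 98, 136)
Aw2 = (630, 976, 1454)
w2·Aw2 = 62·630 + 98·976 + 136·1454 = 332452; w2·w2 = 62·62 + 98·98 + 136·136 = 31944
λ ≈ 332452/31944 = 10.40734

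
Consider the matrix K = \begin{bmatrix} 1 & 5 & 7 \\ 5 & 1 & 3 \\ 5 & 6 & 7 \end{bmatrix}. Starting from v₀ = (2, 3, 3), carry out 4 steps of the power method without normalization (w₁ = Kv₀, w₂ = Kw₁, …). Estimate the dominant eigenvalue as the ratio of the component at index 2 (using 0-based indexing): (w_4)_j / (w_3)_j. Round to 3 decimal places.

λ ≈ 13.861

w1 = Kv₀ = (1·2 + 5·3 + 7·3; 5·2 + 1·3 + 3·3; 5·2 + 6·3 + 7·3) = (38, 22, 49)
w2 = Kw1 = (1·38 + 5·22 + 7·49; 5·38 + 1·22 + 3·49; 5·38 + 6·22 + 7·49) = (491, 359, 665)
w3 = Kw2 = (6941, 4809, 9264)
w4 = Kw3 = (95834, 67306, 128407)
Ratio at component: 128407 / 9264 = 13.861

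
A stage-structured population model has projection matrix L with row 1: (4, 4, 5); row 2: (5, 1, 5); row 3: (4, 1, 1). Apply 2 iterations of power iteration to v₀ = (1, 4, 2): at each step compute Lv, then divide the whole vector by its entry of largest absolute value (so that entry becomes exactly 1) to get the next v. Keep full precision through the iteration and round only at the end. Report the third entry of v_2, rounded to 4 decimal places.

0.6057

Lv0 = (30.00000, 19.00000, 10.00000); divide by 30.00000 → v1 = (1.00000, 0.63333, 0.33333)
Lv1 = (8.20000, 7.30000, 4.96667); divide by 8.20000 → v2 = (1.00000, 0.89024, 0.60569)
Requested entry of v2: 149/246 = 0.6057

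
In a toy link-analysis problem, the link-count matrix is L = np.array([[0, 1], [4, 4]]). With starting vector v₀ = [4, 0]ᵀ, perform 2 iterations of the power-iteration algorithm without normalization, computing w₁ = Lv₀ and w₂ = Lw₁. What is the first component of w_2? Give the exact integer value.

w1 = Lv₀ = (0·4 + 1·0; 4·4 + 4·0) = (0, 16)
w2 = Lw1 = (0·0 + 1·16; 4·0 + 4·16) = (16, 64)
The requested component of w2 is 16.

16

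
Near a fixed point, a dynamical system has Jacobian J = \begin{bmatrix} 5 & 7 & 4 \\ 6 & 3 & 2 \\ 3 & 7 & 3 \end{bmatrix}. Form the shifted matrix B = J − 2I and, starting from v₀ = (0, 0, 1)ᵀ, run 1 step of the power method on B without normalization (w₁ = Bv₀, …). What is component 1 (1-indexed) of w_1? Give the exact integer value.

B = J − 2I has rows (3, 7, 4); (6, 1, 2); (3, 7, 1)
w1 = Bv₀ = (3·0 + 7·0 + 4·1; 6·0 + 1·0 + 2·1; 3·0 + 7·0 + 1·1) = (4, 2, 1)
Requested component of w1: 4

4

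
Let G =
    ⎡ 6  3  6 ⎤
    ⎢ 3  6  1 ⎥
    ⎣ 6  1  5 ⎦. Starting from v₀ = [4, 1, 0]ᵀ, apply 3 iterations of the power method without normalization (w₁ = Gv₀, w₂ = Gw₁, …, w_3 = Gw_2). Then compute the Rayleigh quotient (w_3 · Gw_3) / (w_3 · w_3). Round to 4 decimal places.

λ ≈ 12.7726

w1 = Gv₀ = (27, 18, 25)
w2 = Gw1 = (366, 214, 305)
w3 = Gw2 = (4668, 2687, 3935)
Gw3 = (59679, 34061, 50370)
w3·Gw3 = 4668·59679 + 2687·34061 + 3935·50370 = 568309429; w3·w3 = 4668·4668 + 2687·2687 + 3935·3935 = 44494418
λ ≈ 568309429/44494418 = 12.7726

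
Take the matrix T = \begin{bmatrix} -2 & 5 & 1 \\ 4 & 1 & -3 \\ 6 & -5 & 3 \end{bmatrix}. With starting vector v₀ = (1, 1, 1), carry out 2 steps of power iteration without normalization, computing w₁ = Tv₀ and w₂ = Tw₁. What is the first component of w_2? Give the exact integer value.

w1 = Tv₀ = (4, 2, 4)
w2 = Tw1 = (6, 6, 26)
The requested component of w2 is 6.

6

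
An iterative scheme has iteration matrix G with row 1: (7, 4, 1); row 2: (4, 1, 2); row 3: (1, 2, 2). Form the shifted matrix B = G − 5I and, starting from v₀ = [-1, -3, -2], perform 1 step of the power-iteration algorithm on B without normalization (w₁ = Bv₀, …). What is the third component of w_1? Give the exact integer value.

B = G − 5I has rows (2, 4, 1); (4, -4, 2); (1, 2, -3)
w1 = Bv₀ = (2·(-1) + 4·(-3) + 1·(-2); 4·(-1) + (-4)·(-3) + 2·(-2); 1·(-1) + 2·(-3) + (-3)·(-2)) = (-16, 4, -1)
Requested component of w1: -1

-1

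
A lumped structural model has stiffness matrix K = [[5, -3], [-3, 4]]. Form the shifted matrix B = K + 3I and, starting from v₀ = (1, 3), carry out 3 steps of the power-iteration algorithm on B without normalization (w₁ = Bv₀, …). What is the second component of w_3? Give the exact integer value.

1089

B = K + 3I has rows (8, -3); (-3, 7)
w1 = Bv₀ = (8·1 + (-3)·3; (-3)·1 + 7·3) = (-1, 18)
w2 = Bw1 = (8·(-1) + (-3)·18; (-3)·(-1) + 7·18) = (-62, 129)
w3 = Bw2 = (-883, 1089)
Requested component of w3: 1089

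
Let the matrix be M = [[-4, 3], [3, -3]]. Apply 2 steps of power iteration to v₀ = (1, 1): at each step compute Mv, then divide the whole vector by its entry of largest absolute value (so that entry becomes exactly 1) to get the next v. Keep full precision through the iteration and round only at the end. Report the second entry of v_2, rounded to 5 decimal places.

Mv0 = (-1.000000, 0.000000); divide by -1.000000 → v1 = (1.000000, 0.000000)
Mv1 = (-4.000000, 3.000000); divide by -4.000000 → v2 = (1.000000, -0.750000)
Requested entry of v2: -3/4 = -0.75000

-0.75000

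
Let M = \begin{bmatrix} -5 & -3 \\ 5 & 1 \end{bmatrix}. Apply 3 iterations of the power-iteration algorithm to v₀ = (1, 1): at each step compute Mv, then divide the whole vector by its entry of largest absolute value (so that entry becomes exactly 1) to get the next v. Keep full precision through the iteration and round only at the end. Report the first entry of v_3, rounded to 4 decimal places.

-0.1053

Mv0 = (-8.00000, 6.00000); divide by -8.00000 → v1 = (1.00000, -0.75000)
Mv1 = (-2.75000, 4.25000); divide by 4.25000 → v2 = (-0.64706, 1.00000)
Mv2 = (0.23529, -2.23529); divide by -2.23529 → v3 = (-0.10526, 1.00000)
Requested entry of v3: -8/76 = -0.1053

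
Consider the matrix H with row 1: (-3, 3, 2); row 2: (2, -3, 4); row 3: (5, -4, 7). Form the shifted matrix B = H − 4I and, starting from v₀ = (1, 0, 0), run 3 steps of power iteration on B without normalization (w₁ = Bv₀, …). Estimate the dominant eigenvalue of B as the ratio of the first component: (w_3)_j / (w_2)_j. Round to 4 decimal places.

-8.2308

B = H − 4I has rows (-7, 3, 2); (2, -7, 4); (5, -4, 3)
w1 = Bv₀ = (-7, 2, 5)
w2 = Bw1 = (65, -8, -28)
w3 = Bw2 = (-535, 74, 273)
Ratio: -535/65 = -8.2308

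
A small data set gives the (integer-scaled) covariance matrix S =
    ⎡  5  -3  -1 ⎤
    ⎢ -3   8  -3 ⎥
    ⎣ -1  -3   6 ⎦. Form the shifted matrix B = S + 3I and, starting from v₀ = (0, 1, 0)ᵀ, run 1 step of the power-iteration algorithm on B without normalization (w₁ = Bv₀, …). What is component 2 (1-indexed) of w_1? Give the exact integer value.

B = S + 3I has rows (8, -3, -1); (-3, 11, -3); (-1, -3, 9)
w1 = Bv₀ = (-3, 11, -3)
Requested component of w1: 11

11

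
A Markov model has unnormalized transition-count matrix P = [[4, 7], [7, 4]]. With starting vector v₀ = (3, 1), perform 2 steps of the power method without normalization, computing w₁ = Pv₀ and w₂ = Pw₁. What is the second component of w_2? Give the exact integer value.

233

w1 = Pv₀ = (4·3 + 7·1; 7·3 + 4·1) = (19, 25)
w2 = Pw1 = (4·19 + 7·25; 7·19 + 4·25) = (251, 233)
The requested component of w2 is 233.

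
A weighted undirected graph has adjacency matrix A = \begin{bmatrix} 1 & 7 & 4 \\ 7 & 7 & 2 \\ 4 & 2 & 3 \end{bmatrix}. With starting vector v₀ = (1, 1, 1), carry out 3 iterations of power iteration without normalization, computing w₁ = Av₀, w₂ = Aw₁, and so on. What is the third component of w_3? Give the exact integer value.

w1 = Av₀ = (1·1 + 7·1 + 4·1; 7·1 + 7·1 + 2·1; 4·1 + 2·1 + 3·1) = (12, 16, 9)
w2 = Aw1 = (1·12 + 7·16 + 4·9; 7·12 + 7·16 + 2·9; 4·12 + 2·16 + 3·9) = (160, 214, 107)
w3 = Aw2 = (2086, 2832, 1389)
The requested component of w3 is 1389.

1389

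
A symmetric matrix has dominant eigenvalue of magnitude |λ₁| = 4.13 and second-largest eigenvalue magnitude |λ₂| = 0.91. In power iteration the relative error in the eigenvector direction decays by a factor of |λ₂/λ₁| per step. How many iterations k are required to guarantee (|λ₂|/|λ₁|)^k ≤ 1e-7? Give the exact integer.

11

|λ₂/λ₁| = 0.91/4.13 = 0.22034
Need k ≥ ln(1e-7) / ln(0.22034) = -16.1181 / -1.5126 ≈ 10.656
Smallest integer k satisfying the bound: 11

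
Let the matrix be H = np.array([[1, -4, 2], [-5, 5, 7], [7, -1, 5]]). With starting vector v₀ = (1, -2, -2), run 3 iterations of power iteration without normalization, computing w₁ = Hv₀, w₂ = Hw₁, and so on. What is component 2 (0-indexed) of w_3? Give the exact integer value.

1305

w1 = Hv₀ = (1·1 + (-4)·(-2) + 2·(-2); (-5)·1 + 5·(-2) + 7·(-2); 7·1 + (-1)·(-2) + 5·(-2)) = (5, -29, -1)
w2 = Hw1 = (1·5 + (-4)·(-29) + 2·(-1); (-5)·5 + 5·(-29) + 7·(-1); 7·5 + (-1)·(-29) + 5·(-1)) = (119, -177, 59)
w3 = Hw2 = (945, -1067, 1305)
The requested component of w3 is 1305.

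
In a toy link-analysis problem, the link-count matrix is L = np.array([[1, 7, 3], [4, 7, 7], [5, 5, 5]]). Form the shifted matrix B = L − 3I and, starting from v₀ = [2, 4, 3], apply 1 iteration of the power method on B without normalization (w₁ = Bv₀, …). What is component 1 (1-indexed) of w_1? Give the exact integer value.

B = L − 3I has rows (-2, 7, 3); (4, 4, 7); (5, 5, 2)
w1 = Bv₀ = (33, 45, 36)
Requested component of w1: 33

33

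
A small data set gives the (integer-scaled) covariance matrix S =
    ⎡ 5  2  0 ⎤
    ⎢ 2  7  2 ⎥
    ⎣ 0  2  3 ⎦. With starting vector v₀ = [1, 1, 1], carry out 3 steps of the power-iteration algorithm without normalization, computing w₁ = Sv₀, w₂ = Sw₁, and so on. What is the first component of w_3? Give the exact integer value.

w1 = Sv₀ = (7, 11, 5)
w2 = Sw1 = (57, 101, 37)
w3 = Sw2 = (487, 895, 313)
The requested component of w3 is 487.

487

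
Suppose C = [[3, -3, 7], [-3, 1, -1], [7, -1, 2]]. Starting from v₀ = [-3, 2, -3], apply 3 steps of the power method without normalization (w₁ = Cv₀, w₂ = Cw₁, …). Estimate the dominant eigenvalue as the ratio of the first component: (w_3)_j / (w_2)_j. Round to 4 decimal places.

w1 = Cv₀ = (3·(-3) + (-3)·2 + 7·(-3); (-3)·(-3) + 1·2 + (-1)·(-3); 7·(-3) + (-1)·2 + 2·(-3)) = (-36, 14, -29)
w2 = Cw1 = (3·(-36) + (-3)·14 + 7·(-29); (-3)·(-36) + 1·14 + (-1)·(-29); 7·(-36) + (-1)·14 + 2·(-29)) = (-353, 151, -324)
w3 = Cw2 = (-3780, 1534, -3270)
Ratio at component: -3780 / -353 = 10.7082

10.7082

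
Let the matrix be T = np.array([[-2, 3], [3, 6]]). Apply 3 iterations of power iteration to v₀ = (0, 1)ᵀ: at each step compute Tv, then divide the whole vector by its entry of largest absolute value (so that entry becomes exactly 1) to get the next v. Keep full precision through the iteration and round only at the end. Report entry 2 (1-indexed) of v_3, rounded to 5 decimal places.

Tv0 = (3.000000, 6.000000); divide by 6.000000 → v1 = (0.500000, 1.000000)
Tv1 = (2.000000, 7.500000); divide by 7.500000 → v2 = (0.266667, 1.000000)
Tv2 = (2.466667, 6.800000); divide by 6.800000 → v3 = (0.362745, 1.000000)
Requested entry of v3: 306/306 = 1.00000

1.00000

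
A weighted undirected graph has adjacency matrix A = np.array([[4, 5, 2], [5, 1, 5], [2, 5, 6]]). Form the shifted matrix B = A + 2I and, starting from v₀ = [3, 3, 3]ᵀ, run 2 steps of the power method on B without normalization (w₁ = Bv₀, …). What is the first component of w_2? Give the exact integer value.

519

B = A + 2I has rows (6, 5, 2); (5, 3, 5); (2, 5, 8)
w1 = Bv₀ = (39, 39, 45)
w2 = Bw1 = (519, 537, 633)
Requested component of w2: 519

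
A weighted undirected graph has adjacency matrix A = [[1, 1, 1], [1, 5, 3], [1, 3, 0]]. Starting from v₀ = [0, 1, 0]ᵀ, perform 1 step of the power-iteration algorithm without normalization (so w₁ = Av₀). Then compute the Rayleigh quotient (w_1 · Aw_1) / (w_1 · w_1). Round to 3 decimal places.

λ ≈ 6.629

w1 = Av₀ = (1, 5, 3)
Aw1 = (9, 35, 16)
w1·Aw1 = 1·9 + 5·35 + 3·16 = 232; w1·w1 = 1·1 + 5·5 + 3·3 = 35
λ ≈ 232/35 = 6.629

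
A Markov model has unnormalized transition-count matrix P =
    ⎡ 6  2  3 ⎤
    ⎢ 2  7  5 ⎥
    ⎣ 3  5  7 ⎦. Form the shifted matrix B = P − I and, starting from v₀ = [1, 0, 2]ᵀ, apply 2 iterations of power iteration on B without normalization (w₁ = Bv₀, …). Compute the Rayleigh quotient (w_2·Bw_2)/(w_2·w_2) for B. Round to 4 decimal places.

12.6369

B = P − I has rows (5, 2, 3); (2, 6, 5); (3, 5, 6)
w1 = Bv₀ = (5·1 + 2·0 + 3·2; 2·1 + 6·0 + 5·2; 3·1 + 5·0 + 6·2) = (11, 12, 15)
w2 = Bw1 = (5·11 + 2·12 + 3·15; 2·11 + 6·12 + 5·15; 3·11 + 5·12 + 6·15) = (124, 169, 183)
Bw2 = (1507, 2177, 2315)
w2·Bw2 = 978426; w2·w2 = 77426; μ ≈ 978426/77426 = 12.6369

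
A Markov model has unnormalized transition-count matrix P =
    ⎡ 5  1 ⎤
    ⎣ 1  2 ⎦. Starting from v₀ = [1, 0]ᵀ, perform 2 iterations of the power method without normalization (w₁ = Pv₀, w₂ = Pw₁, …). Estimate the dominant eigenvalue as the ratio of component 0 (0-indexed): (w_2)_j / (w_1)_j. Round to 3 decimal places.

w1 = Pv₀ = (5, 1)
w2 = Pw1 = (26, 7)
Ratio at component: 26 / 5 = 5.200

5.200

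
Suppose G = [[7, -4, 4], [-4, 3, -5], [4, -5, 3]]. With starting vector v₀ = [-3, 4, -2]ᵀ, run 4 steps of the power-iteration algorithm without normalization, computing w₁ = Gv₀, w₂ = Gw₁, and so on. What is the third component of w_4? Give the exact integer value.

w1 = Gv₀ = (7·(-3) + (-4)·4 + 4·(-2); (-4)·(-3) + 3·4 + (-5)·(-2); 4·(-3) + (-5)·4 + 3·(-2)) = (-45, 34, -38)
w2 = Gw1 = (7·(-45) + (-4)·34 + 4·(-38); (-4)·(-45) + 3·34 + (-5)·(-38); 4·(-45) + (-5)·34 + 3·(-38)) = (-603, 472, -464)
w3 = Gw2 = (-7965, 6148, -6164)
w4 = Gw3 = (-105003, 81124, -81092)
The requested component of w4 is -81092.

-81092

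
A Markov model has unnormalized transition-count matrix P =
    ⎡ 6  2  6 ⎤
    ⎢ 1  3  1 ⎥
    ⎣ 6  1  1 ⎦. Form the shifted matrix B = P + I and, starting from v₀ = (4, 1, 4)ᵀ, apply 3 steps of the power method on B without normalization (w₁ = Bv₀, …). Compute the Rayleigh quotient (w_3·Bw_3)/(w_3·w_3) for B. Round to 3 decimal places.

μ ≈ 11.415

B = P + I has rows (7, 2, 6); (1, 4, 1); (6, 1, 2)
w1 = Bv₀ = (7·4 + 2·1 + 6·4; 1·4 + 4·1 + 1·4; 6·4 + 1·1 + 2·4) = (54, 12, 33)
w2 = Bw1 = (7·54 + 2·12 + 6·33; 1·54 + 4·12 + 1·33; 6·54 + 1·12 + 2·33) = (600, 135, 402)
w3 = Bw2 = (6882, 1542, 4539)
Bw3 = (78492, 17589, 51912)
w3·Bw3 = 802932750; w3·w3 = 70342209; μ ≈ 802932750/70342209 = 11.415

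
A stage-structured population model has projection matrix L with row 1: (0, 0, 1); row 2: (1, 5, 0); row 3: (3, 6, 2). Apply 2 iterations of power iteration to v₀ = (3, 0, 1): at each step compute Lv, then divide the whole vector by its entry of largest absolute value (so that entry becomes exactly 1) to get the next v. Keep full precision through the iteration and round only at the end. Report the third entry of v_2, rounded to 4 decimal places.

1.0000

Lv0 = (1.00000, 3.00000, 11.00000); divide by 11.00000 → v1 = (0.09091, 0.27273, 1.00000)
Lv1 = (1.00000, 1.45455, 3.90909); divide by 3.90909 → v2 = (0.25581, 0.37209, 1.00000)
Requested entry of v2: 43/43 = 1.0000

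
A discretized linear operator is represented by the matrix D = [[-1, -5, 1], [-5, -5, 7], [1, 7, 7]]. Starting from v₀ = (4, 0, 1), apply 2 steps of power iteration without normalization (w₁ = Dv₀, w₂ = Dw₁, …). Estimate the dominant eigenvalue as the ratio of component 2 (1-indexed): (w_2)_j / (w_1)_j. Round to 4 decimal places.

w1 = Dv₀ = ((-1)·4 + (-5)·0 + 1·1; (-5)·4 + (-5)·0 + 7·1; 1·4 + 7·0 + 7·1) = (-3, -13, 11)
w2 = Dw1 = ((-1)·(-3) + (-5)·(-13) + 1·11; (-5)·(-3) + (-5)·(-13) + 7·11; 1·(-3) + 7·(-13) + 7·11) = (79, 157, -17)
Ratio at component: 157 / -13 = -12.0769

λ ≈ -12.0769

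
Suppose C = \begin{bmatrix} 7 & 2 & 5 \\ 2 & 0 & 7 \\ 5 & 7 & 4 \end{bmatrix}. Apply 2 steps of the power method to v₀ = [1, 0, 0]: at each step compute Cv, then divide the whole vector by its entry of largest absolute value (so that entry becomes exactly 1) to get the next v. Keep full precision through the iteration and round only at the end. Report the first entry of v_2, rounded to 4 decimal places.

1.0000

Cv0 = (7.00000, 2.00000, 5.00000); divide by 7.00000 → v1 = (1.00000, 0.28571, 0.71429)
Cv1 = (11.14286, 7.00000, 9.85714); divide by 11.14286 → v2 = (1.00000, 0.62821, 0.88462)
Requested entry of v2: 78/78 = 1.0000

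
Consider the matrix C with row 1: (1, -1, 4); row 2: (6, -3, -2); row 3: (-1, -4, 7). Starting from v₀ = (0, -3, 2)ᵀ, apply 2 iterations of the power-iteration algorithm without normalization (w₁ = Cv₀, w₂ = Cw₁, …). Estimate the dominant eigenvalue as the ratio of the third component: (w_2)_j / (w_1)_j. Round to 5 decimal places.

λ ≈ 5.80769

w1 = Cv₀ = (11, 5, 26)
w2 = Cw1 = (110, -1, 151)
Ratio at component: 151 / 26 = 5.80769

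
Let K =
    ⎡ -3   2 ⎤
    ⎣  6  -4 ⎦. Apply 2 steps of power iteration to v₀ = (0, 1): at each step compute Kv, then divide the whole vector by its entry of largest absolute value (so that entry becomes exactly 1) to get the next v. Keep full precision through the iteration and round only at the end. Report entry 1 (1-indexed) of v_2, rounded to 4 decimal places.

-0.5000

Kv0 = (2.00000, -4.00000); divide by -4.00000 → v1 = (-0.50000, 1.00000)
Kv1 = (3.50000, -7.00000); divide by -7.00000 → v2 = (-0.50000, 1.00000)
Requested entry of v2: -14/28 = -0.5000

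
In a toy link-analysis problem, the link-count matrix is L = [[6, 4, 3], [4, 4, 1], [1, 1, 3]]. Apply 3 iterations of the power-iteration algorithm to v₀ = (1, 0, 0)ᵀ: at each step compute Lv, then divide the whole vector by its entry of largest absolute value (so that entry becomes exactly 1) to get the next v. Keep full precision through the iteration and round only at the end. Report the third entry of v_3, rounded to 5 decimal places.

Lv0 = (6.000000, 4.000000, 1.000000); divide by 6.000000 → v1 = (1.000000, 0.666667, 0.166667)
Lv1 = (9.166667, 6.833333, 2.166667); divide by 9.166667 → v2 = (1.000000, 0.745455, 0.236364)
Lv2 = (9.690909, 7.218182, 2.454545); divide by 9.690909 → v3 = (1.000000, 0.744841, 0.253283)
Requested entry of v3: 135/533 = 0.25328

0.25328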